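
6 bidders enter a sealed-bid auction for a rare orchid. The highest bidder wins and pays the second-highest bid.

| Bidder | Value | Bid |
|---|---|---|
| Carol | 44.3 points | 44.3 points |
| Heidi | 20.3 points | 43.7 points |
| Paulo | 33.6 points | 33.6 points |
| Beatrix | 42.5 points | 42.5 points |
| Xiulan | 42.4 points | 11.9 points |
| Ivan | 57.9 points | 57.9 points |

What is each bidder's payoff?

Bids in descending order: Ivan 57.9 points > Carol 44.3 points > Heidi 43.7 points > Beatrix 42.5 points > Paulo 33.6 points > Xiulan 11.9 points.
Ivan has the top bid and wins; the price is the second-highest bid, 44.3 points.
Ivan's payoff = 57.9 points − 44.3 points = 13.6 points. All other bidders lose, so their payoff is 0.

Carol 0.0 points, Heidi 0.0 points, Paulo 0.0 points, Beatrix 0.0 points, Xiulan 0.0 points, Ivan 13.6 points.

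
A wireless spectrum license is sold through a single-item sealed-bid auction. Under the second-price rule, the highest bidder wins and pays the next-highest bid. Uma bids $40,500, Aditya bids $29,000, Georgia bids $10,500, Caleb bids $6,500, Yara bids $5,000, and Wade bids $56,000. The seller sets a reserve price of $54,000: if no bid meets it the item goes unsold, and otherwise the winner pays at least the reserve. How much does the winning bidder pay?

Price paid: $54,000.

Ranking the bids: Wade $56,000, then Uma $40,500, then Aditya $29,000, then Georgia $10,500, then Caleb $6,500, then Yara $5,000.
Wade has the highest bid, so Wade wins.
The second-highest bid is $40,500, but the reserve $54,000 is higher, so the price is the reserve.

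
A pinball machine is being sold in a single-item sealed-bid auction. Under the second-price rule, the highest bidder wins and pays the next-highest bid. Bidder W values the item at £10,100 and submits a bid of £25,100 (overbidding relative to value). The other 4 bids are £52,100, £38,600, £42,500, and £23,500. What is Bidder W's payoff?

Payoff = £0.

Highest competing bid: £52,100.
Bidder W's bid £25,100 is not the highest, so Bidder W loses, pays nothing, and earns zero payoff.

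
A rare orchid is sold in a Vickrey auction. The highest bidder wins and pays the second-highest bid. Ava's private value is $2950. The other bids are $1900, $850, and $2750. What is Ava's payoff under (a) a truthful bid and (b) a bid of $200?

Truthful: $200; alternative: $0.

The highest competing bid is $2750.
Bidding truthfully at $2950: Ava has the top bid, wins, and pays the second-highest bid $2750. Payoff = $2950 − $2750 = $200.
Bidding $200: the top bid is $2750 (a rival), so Ava loses. Payoff = $0.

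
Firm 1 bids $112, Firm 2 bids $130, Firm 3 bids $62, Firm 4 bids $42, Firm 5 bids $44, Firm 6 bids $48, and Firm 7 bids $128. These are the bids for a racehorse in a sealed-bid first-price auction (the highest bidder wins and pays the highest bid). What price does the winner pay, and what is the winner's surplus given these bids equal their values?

Sorted high to low: Firm 2 $130, then Firm 7 $128, then Firm 1 $112, then Firm 3 $62, then Firm 6 $48, then Firm 5 $44, then Firm 4 $42.
Firm 2 is the highest bidder, so Firm 2 wins.
Under the first-price rule, the price is the highest bid: $130.
Surplus = $130 − $130 = $0.

The winner pays $130 for a surplus of $0.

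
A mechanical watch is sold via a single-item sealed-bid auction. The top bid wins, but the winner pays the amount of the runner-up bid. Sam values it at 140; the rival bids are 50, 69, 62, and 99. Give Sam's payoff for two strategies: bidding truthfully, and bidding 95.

The highest competing bid is 99.
Bidding truthfully at 140: Sam has the top bid, wins, and pays the second-highest bid 99. Payoff = 140 − 99 = 41.
Bidding 95: the top bid is 99 (a rival), so Sam loses. Payoff = 0.
Deviating from a truthful bid can only lose payoff in a second-price auction — never gain.

(a) 41  (b) 0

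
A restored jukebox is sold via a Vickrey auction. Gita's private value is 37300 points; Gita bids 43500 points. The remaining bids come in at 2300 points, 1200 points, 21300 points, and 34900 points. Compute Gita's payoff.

Highest competing bid: 34900 points.
Gita's bid 43500 points is the highest overall, so Gita wins and pays the second-highest bid, 34900 points.
Payoff = value − price = 37300 points − 34900 points = 2400 points.

2400 points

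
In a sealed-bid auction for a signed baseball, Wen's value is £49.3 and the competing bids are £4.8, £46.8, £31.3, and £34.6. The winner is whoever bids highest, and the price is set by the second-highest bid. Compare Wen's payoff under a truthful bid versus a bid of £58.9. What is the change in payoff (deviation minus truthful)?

The highest competing bid is £46.8.
Bidding truthfully at £49.3: Wen has the top bid, wins, and pays the second-highest bid £46.8. Payoff = £49.3 − £46.8 = £2.5.
Bidding £58.9: Wen has the top bid, wins, and pays the second-highest bid £46.8. Payoff = £49.3 − £46.8 = £2.5.
Change = £2.5 − £2.5 = £0.0.

Change in payoff: £0.0.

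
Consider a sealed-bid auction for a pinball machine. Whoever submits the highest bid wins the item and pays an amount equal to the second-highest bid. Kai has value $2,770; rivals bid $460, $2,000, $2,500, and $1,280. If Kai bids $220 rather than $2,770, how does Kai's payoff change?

Payoff change: -$270.

The highest competing bid is $2,500.
Bidding truthfully at $2,770: Kai has the top bid, wins, and pays the second-highest bid $2,500. Payoff = $2,770 − $2,500 = $270.
Bidding $220: the top bid is $2,500 (a rival), so Kai loses. Payoff = $0.
Change = $0 − $270 = -$270.
This is the dominant-strategy logic: truthful bidding weakly beats any alternative.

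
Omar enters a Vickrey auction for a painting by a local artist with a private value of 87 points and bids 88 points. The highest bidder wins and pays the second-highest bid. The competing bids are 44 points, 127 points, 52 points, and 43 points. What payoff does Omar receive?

Highest competing bid: 127 points.
Omar's bid 88 points is not the highest, so Omar loses, pays nothing, and earns zero payoff.

0 points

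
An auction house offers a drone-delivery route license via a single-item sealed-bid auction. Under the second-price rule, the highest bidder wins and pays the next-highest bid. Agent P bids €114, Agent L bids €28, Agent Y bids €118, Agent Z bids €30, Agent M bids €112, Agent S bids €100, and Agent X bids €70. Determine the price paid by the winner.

Ranking the bids: Agent Y €118 > Agent P €114 > Agent M €112 > Agent S €100 > Agent X €70 > Agent Z €30 > Agent L €28.
Agent Y has the highest bid, so Agent Y wins.
The second-highest bid is €114, so that is what Agent Y pays.

€114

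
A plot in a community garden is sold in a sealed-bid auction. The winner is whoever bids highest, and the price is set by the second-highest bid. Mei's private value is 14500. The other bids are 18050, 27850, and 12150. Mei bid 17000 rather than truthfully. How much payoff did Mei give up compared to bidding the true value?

The highest competing bid is 27850.
Bidding truthfully at 14500: the top bid is 27850 (a rival), so Mei loses. Payoff = 0.
Bidding 17000: the top bid is 27850 (a rival), so Mei loses. Payoff = 0.
Regret = truthful payoff − actual payoff = 0 − 0 = 0.
The bid only affects whether you win, not the price — here both bids land on the same side of the top rival bid, so the deviation is payoff-neutral.

0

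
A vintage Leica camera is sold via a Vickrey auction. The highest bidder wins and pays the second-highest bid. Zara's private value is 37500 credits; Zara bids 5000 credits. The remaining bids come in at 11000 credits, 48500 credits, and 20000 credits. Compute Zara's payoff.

Zara's payoff: 0 credits.

Highest competing bid: 48500 credits.
Zara's bid 5000 credits is not the highest, so Zara loses, pays nothing, and earns zero payoff.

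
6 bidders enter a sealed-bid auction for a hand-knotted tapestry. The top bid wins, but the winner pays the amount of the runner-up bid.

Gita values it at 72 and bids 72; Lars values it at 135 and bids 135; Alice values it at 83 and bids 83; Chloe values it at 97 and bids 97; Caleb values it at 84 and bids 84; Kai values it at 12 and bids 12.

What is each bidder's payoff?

Sorted high to low: Lars 135; Chloe 97; Caleb 84; Alice 83; Gita 72; Kai 12.
Lars has the top bid and wins; the price is the second-highest bid, 97.
Lars's payoff = 135 − 97 = 38. All other bidders lose, so their payoff is 0.

Gita 0, Lars 38, Alice 0, Chloe 0, Caleb 0, Kai 0.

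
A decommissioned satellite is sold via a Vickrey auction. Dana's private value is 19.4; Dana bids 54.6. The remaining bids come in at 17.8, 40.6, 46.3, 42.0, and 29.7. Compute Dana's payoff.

Highest competing bid: 46.3.
Dana's bid 54.6 is the highest overall, so Dana wins and pays the second-highest bid, 46.3.
Payoff = value − price = 19.4 − 46.3 = -26.9.
Overbidding won the item at a price above value — truthful bidding would have avoided this loss.

Payoff = -26.9.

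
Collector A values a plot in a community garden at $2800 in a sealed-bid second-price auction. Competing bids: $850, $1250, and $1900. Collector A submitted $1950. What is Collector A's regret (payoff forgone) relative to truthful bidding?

The highest competing bid is $1900.
Bidding truthfully at $2800: Collector A has the top bid, wins, and pays the second-highest bid $1900. Payoff = $2800 − $1900 = $900.
Bidding $1950: Collector A has the top bid, wins, and pays the second-highest bid $1900. Payoff = $2800 − $1900 = $900.
Regret = truthful payoff − actual payoff = $900 − $900 = $0.

Regret: $0.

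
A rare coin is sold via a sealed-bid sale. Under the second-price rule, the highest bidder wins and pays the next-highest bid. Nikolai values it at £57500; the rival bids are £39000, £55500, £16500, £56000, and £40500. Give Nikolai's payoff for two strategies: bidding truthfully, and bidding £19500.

Truthful: £1500; alternative: £0.

The highest competing bid is £56000.
Bidding truthfully at £57500: Nikolai has the top bid, wins, and pays the second-highest bid £56000. Payoff = £57500 − £56000 = £1500.
Bidding £19500: the top bid is £56000 (a rival), so Nikolai loses. Payoff = £0.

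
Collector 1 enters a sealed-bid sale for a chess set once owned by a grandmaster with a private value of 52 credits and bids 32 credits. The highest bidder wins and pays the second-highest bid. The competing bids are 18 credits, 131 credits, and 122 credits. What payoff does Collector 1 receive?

Payoff = 0 credits.

Highest competing bid: 131 credits.
Collector 1's bid 32 credits is not the highest, so Collector 1 loses, pays nothing, and earns zero payoff.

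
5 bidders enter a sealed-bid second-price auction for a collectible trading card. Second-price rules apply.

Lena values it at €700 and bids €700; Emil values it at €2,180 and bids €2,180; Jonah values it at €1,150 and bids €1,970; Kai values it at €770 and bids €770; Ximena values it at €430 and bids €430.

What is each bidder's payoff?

Payoffs: Lena €0, Emil €210, Jonah €0, Kai €0, Ximena €0.

Ranking the bids: Emil €2,180, then Jonah €1,970, then Kai €770, then Lena €700, then Ximena €430.
Emil has the top bid and wins; the price is the second-highest bid, €1,970.
Emil's payoff = €2,180 − €1,970 = €210. All other bidders lose, so their payoff is 0.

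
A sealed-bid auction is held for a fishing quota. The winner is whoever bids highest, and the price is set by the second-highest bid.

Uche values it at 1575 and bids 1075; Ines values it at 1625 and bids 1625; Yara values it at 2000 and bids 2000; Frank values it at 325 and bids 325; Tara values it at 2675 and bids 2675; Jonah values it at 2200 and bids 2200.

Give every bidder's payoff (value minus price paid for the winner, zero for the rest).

Payoffs: Uche 0, Ines 0, Yara 0, Frank 0, Tara 475, Jonah 0.

Sorted high to low: Tara 2675; Jonah 2200; Yara 2000; Ines 1625; Uche 1075; Frank 325.
Tara has the top bid and wins; the price is the second-highest bid, 2200.
Tara's payoff = 2675 − 2200 = 475. All other bidders lose, so their payoff is 0.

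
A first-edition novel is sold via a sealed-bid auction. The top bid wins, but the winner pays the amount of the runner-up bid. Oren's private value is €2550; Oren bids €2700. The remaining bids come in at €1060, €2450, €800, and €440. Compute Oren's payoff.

Highest competing bid: €2450.
Oren's bid €2700 is the highest overall, so Oren wins and pays the second-highest bid, €2450.
Payoff = value − price = €2550 − €2450 = €100.

Oren's payoff: €100.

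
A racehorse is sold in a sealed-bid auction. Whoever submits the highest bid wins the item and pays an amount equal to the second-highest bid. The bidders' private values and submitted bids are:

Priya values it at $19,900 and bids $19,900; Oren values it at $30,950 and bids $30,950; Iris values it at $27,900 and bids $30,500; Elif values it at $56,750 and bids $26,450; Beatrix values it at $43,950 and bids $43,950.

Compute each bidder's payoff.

Priya $0, Oren $0, Iris $0, Elif $0, Beatrix $13,000.

Ordered from highest: Beatrix $43,950, then Oren $30,950, then Iris $30,500, then Elif $26,450, then Priya $19,900.
Beatrix has the top bid and wins; the price is the second-highest bid, $30,950.
Beatrix's payoff = $43,950 − $30,950 = $13,000. All other bidders lose, so their payoff is 0.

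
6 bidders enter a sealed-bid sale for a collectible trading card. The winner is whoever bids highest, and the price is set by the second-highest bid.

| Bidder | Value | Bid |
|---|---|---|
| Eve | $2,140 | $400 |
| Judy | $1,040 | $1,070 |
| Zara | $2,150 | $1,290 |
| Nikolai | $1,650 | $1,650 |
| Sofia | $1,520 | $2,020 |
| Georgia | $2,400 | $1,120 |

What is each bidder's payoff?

Eve $0, Judy $0, Zara $0, Nikolai $0, Sofia -$130, Georgia $0.

Bids in descending order: Sofia $2,020, then Nikolai $1,650, then Zara $1,290, then Georgia $1,120, then Judy $1,070, then Eve $400.
Sofia has the top bid and wins; the price is the second-highest bid, $1,650.
Sofia's payoff = $1,520 − $1,650 = -$130. All other bidders lose, so their payoff is 0.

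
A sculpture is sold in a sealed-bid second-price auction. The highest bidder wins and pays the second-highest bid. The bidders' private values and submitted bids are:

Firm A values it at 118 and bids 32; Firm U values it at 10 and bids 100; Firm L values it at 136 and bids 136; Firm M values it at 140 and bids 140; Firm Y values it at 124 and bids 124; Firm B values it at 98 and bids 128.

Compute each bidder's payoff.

Ranking the bids: Firm M 140, then Firm L 136, then Firm B 128, then Firm Y 124, then Firm U 100, then Firm A 32.
Firm M has the top bid and wins; the price is the second-highest bid, 136.
Firm M's payoff = 140 − 136 = 4. All other bidders lose, so their payoff is 0.

Payoffs: Firm A 0, Firm U 0, Firm L 0, Firm M 4, Firm Y 0, Firm B 0.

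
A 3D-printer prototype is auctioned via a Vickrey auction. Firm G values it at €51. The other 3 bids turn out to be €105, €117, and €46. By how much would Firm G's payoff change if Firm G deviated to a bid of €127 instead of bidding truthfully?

Change in payoff: -€66.

The highest competing bid is €117.
Bidding truthfully at €51: the top bid is €117 (a rival), so Firm G loses. Payoff = €0.
Bidding €127: Firm G has the top bid, wins, and pays the second-highest bid €117. Payoff = €51 − €117 = -€66.
Change = -€66 − €0 = -€66.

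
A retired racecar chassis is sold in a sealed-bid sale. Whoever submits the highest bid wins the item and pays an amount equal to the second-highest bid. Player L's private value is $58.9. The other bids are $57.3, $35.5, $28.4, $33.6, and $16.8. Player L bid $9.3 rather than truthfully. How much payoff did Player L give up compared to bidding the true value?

The highest competing bid is $57.3.
Bidding truthfully at $58.9: Player L has the top bid, wins, and pays the second-highest bid $57.3. Payoff = $58.9 − $57.3 = $1.6.
Bidding $9.3: the top bid is $57.3 (a rival), so Player L loses. Payoff = $0.0.
Regret = truthful payoff − actual payoff = $1.6 − $0.0 = $1.6.

Regret: $1.6.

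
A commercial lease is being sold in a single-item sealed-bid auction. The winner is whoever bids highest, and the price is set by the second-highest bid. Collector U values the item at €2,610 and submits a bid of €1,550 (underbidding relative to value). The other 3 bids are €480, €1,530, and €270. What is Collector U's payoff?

Highest competing bid: €1,530.
Collector U's bid €1,550 is the highest overall, so Collector U wins and pays the second-highest bid, €1,530.
Payoff = value − price = €2,610 − €1,530 = €1,080.

Payoff = €1,080.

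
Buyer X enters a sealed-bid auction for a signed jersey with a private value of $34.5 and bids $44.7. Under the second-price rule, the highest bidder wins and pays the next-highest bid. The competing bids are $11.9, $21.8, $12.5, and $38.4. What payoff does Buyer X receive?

Buyer X's payoff: -$3.9.

Highest competing bid: $38.4.
Buyer X's bid $44.7 is the highest overall, so Buyer X wins and pays the second-highest bid, $38.4.
Payoff = value − price = $34.5 − $38.4 = -$3.9.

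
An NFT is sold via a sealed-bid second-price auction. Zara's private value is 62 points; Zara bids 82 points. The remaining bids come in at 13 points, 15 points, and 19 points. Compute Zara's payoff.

Highest competing bid: 19 points.
Zara's bid 82 points is the highest overall, so Zara wins and pays the second-highest bid, 19 points.
Payoff = value − price = 62 points − 19 points = 43 points.

43 points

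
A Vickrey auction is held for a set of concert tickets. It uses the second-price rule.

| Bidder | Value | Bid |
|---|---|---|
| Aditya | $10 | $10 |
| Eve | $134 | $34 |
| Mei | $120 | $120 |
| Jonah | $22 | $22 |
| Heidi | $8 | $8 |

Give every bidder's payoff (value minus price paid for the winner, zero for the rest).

Ranking the bids: Mei $120 > Eve $34 > Jonah $22 > Aditya $10 > Heidi $8.
Mei has the top bid and wins; the price is the second-highest bid, $34.
Mei's payoff = $120 − $34 = $86. All other bidders lose, so their payoff is 0.

Payoffs: Aditya $0, Eve $0, Mei $86, Jonah $0, Heidi $0.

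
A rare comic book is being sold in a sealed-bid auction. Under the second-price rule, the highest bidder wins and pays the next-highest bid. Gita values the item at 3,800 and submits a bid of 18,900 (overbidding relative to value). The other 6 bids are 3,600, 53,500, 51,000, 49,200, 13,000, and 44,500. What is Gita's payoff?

Payoff = 0.

Highest competing bid: 53,500.
Gita's bid 18,900 is not the highest, so Gita loses, pays nothing, and earns zero payoff.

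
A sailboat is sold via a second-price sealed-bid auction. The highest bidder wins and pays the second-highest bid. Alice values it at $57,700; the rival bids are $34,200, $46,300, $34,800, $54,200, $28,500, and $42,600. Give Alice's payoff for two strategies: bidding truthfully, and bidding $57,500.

The highest competing bid is $54,200.
Bidding truthfully at $57,700: Alice has the top bid, wins, and pays the second-highest bid $54,200. Payoff = $57,700 − $54,200 = $3,500.
Bidding $57,500: Alice has the top bid, wins, and pays the second-highest bid $54,200. Payoff = $57,700 − $54,200 = $3,500.

(a) $3,500  (b) $3,500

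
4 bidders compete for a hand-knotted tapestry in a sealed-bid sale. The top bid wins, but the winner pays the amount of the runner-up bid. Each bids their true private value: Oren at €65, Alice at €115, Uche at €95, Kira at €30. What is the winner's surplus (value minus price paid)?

Winner's surplus: €20.

Ranking the bids: Alice €115, then Uche €95, then Oren €65, then Kira €30.
Alice wins with the top bid and pays the second-highest, €95.
Surplus = €115 − €95 = €20.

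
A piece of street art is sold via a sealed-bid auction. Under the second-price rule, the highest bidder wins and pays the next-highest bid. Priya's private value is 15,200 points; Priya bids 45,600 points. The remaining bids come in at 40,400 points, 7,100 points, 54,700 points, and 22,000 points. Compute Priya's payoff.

Highest competing bid: 54,700 points.
Priya's bid 45,600 points is not the highest, so Priya loses, pays nothing, and earns zero payoff.

0 points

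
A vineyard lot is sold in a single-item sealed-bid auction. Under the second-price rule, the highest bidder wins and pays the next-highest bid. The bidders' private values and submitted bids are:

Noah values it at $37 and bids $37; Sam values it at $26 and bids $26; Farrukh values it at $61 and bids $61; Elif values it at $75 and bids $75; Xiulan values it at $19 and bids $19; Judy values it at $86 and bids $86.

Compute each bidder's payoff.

Noah $0, Sam $0, Farrukh $0, Elif $0, Xiulan $0, Judy $11.

Ordered from highest: Judy $86 > Elif $75 > Farrukh $61 > Noah $37 > Sam $26 > Xiulan $19.
Judy has the top bid and wins; the price is the second-highest bid, $75.
Judy's payoff = $86 − $75 = $11. All other bidders lose, so their payoff is 0.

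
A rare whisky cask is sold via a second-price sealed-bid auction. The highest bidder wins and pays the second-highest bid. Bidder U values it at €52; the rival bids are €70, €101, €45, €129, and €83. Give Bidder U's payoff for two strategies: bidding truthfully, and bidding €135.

(a) €0  (b) -€77

The highest competing bid is €129.
Bidding truthfully at €52: the top bid is €129 (a rival), so Bidder U loses. Payoff = €0.
Bidding €135: Bidder U has the top bid, wins, and pays the second-highest bid €129. Payoff = €52 − €129 = -€77.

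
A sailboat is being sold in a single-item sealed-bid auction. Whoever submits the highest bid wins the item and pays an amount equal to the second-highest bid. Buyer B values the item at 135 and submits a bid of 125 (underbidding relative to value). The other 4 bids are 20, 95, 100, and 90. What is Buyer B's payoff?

Payoff = 35.

Highest competing bid: 100.
Buyer B's bid 125 is the highest overall, so Buyer B wins and pays the second-highest bid, 100.
Payoff = value − price = 135 − 100 = 35.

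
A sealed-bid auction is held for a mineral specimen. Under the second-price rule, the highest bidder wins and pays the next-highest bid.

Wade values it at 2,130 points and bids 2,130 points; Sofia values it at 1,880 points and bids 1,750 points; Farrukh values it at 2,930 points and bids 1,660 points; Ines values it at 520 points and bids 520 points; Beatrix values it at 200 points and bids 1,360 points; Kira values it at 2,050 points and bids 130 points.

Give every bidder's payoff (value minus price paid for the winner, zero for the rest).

Ordered from highest: Wade 2,130 points, then Sofia 1,750 points, then Farrukh 1,660 points, then Beatrix 1,360 points, then Ines 520 points, then Kira 130 points.
Wade has the top bid and wins; the price is the second-highest bid, 1,750 points.
Wade's payoff = 2,130 points − 1,750 points = 380 points. All other bidders lose, so their payoff is 0.

Payoffs: Wade 380 points, Sofia 0 points, Farrukh 0 points, Ines 0 points, Beatrix 0 points, Kira 0 points.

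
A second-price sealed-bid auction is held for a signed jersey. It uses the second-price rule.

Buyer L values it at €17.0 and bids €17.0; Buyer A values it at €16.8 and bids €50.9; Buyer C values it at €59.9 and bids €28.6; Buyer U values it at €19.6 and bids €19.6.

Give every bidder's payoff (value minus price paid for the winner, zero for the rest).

Ranking the bids: Buyer A €50.9; Buyer C €28.6; Buyer U €19.6; Buyer L €17.0.
Buyer A has the top bid and wins; the price is the second-highest bid, €28.6.
Buyer A's payoff = €16.8 − €28.6 = -€11.8. All other bidders lose, so their payoff is 0.

Buyer L €0.0, Buyer A -€11.8, Buyer C €0.0, Buyer U €0.0.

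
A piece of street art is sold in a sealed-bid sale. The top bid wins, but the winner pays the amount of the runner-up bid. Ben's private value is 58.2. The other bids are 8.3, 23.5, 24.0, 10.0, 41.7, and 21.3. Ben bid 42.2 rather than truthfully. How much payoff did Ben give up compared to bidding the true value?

Regret: 0.0.

The highest competing bid is 41.7.
Bidding truthfully at 58.2: Ben has the top bid, wins, and pays the second-highest bid 41.7. Payoff = 58.2 − 41.7 = 16.5.
Bidding 42.2: Ben has the top bid, wins, and pays the second-highest bid 41.7. Payoff = 58.2 − 41.7 = 16.5.
Regret = truthful payoff − actual payoff = 16.5 − 16.5 = 0.0.
The bid only affects whether you win, not the price — here both bids land on the same side of the top rival bid, so the deviation is payoff-neutral.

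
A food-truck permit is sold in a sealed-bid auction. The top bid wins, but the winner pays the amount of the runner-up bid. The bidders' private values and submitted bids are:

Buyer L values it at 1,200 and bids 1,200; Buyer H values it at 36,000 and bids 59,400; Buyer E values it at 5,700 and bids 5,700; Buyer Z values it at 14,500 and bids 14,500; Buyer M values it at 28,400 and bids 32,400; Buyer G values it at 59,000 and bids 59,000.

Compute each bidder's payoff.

Buyer L 0, Buyer H -23,000, Buyer E 0, Buyer Z 0, Buyer M 0, Buyer G 0.

Bids in descending order: Buyer H 59,400; Buyer G 59,000; Buyer M 32,400; Buyer Z 14,500; Buyer E 5,700; Buyer L 1,200.
Buyer H has the top bid and wins; the price is the second-highest bid, 59,000.
Buyer H's payoff = 36,000 − 59,000 = -23,000. All other bidders lose, so their payoff is 0.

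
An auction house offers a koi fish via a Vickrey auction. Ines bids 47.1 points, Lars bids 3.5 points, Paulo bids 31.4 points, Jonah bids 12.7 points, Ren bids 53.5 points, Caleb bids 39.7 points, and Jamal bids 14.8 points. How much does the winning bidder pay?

Bids in descending order: Ren 53.5 points; Ines 47.1 points; Caleb 39.7 points; Paulo 31.4 points; Jamal 14.8 points; Jonah 12.7 points; Lars 3.5 points.
Ren has the highest bid, so Ren wins.
The second-highest bid is 47.1 points, so that is what Ren pays.

47.1 points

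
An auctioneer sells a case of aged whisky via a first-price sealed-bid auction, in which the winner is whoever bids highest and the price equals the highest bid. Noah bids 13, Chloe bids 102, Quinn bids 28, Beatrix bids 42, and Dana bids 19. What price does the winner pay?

Price paid: 102.

Sorted high to low: Chloe 102 > Beatrix 42 > Quinn 28 > Dana 19 > Noah 13.
Chloe is the highest bidder, so Chloe wins.
Under the first-price rule, the price is the highest bid: 102.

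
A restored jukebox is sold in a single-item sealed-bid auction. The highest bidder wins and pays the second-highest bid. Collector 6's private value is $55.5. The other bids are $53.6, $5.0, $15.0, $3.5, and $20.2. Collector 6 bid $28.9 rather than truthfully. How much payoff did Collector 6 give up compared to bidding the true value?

Payoff forgone: $1.9.

The highest competing bid is $53.6.
Bidding truthfully at $55.5: Collector 6 has the top bid, wins, and pays the second-highest bid $53.6. Payoff = $55.5 − $53.6 = $1.9.
Bidding $28.9: the top bid is $53.6 (a rival), so Collector 6 loses. Payoff = $0.0.
Regret = truthful payoff − actual payoff = $1.9 − $0.0 = $1.9.
This is the dominant-strategy logic: truthful bidding weakly beats any alternative.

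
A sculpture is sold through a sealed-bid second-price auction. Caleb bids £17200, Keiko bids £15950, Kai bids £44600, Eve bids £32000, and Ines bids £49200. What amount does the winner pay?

Price paid: £44600.

Ranking the bids: Ines £49200, then Kai £44600, then Eve £32000, then Caleb £17200, then Keiko £15950.
Ines has the highest bid, so Ines wins.
The second-highest bid is £44600, so that is what Ines pays.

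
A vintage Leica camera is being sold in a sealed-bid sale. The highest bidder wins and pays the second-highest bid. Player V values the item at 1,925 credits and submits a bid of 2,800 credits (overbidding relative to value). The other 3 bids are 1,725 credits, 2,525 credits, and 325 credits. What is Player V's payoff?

-600 credits

Highest competing bid: 2,525 credits.
Player V's bid 2,800 credits is the highest overall, so Player V wins and pays the second-highest bid, 2,525 credits.
Payoff = value − price = 1,925 credits − 2,525 credits = -600 credits.
Overbidding won the item at a price above value — truthful bidding would have avoided this loss.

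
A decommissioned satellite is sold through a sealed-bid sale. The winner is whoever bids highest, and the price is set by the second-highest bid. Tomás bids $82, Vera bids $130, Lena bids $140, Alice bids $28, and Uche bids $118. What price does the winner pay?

$130

Ranking the bids: Lena $140 > Vera $130 > Uche $118 > Tomás $82 > Alice $28.
Lena has the highest bid, so Lena wins.
The second-highest bid is $130, so that is what Lena pays.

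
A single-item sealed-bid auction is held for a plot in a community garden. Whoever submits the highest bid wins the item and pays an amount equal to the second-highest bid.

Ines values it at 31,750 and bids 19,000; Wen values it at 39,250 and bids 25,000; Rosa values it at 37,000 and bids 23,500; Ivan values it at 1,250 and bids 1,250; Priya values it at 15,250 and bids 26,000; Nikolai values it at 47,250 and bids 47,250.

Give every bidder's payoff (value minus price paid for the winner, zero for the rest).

Bids in descending order: Nikolai 47,250 > Priya 26,000 > Wen 25,000 > Rosa 23,500 > Ines 19,000 > Ivan 1,250.
Nikolai has the top bid and wins; the price is the second-highest bid, 26,000.
Nikolai's payoff = 47,250 − 26,000 = 21,250. All other bidders lose, so their payoff is 0.

Ines 0, Wen 0, Rosa 0, Ivan 0, Priya 0, Nikolai 21,250.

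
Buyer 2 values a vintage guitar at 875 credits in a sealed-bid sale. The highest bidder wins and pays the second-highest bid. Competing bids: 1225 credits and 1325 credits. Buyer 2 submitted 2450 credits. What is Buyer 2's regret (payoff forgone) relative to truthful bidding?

The highest competing bid is 1325 credits.
Bidding truthfully at 875 credits: the top bid is 1325 credits (a rival), so Buyer 2 loses. Payoff = 0 credits.
Bidding 2450 credits: Buyer 2 has the top bid, wins, and pays the second-highest bid 1325 credits. Payoff = 875 credits − 1325 credits = -450 credits.
Regret = truthful payoff − actual payoff = 0 credits − -450 credits = 450 credits.

450 credits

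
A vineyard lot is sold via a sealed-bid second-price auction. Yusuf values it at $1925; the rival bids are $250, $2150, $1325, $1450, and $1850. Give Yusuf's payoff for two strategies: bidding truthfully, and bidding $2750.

The highest competing bid is $2150.
Bidding truthfully at $1925: the top bid is $2150 (a rival), so Yusuf loses. Payoff = $0.
Bidding $2750: Yusuf has the top bid, wins, and pays the second-highest bid $2150. Payoff = $1925 − $2150 = -$225.
This is the dominant-strategy logic: truthful bidding weakly beats any alternative.

(a) $0  (b) -$225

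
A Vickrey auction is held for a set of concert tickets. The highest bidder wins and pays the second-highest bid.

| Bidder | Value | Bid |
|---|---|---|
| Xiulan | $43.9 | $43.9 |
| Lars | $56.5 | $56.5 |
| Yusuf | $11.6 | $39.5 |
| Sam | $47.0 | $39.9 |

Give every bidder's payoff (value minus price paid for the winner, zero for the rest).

Payoffs: Xiulan $0.0, Lars $12.6, Yusuf $0.0, Sam $0.0.

Ordered from highest: Lars $56.5, then Xiulan $43.9, then Sam $39.9, then Yusuf $39.5.
Lars has the top bid and wins; the price is the second-highest bid, $43.9.
Lars's payoff = $56.5 − $43.9 = $12.6. All other bidders lose, so their payoff is 0.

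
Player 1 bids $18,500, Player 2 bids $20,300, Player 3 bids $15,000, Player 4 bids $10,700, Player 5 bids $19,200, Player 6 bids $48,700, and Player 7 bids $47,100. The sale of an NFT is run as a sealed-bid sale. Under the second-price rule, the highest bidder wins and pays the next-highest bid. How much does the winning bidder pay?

Sorted high to low: Player 6 $48,700; Player 7 $47,100; Player 2 $20,300; Player 5 $19,200; Player 1 $18,500; Player 3 $15,000; Player 4 $10,700.
Player 6 has the highest bid, so Player 6 wins.
The second-highest bid is $47,100, so that is what Player 6 pays.

$47,100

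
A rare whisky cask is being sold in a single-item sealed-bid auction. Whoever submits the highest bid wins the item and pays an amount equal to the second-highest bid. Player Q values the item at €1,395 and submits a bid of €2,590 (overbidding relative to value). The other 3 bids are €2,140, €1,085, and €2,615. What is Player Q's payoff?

Highest competing bid: €2,615.
Player Q's bid €2,590 is not the highest, so Player Q loses, pays nothing, and earns zero payoff.

Payoff = €0.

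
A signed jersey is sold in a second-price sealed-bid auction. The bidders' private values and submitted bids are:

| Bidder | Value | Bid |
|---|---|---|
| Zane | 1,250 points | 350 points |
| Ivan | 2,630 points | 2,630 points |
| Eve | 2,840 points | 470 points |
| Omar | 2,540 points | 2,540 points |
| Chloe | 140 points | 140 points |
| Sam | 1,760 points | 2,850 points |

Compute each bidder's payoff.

Zane 0 points, Ivan 0 points, Eve 0 points, Omar 0 points, Chloe 0 points, Sam -870 points.

Sorted high to low: Sam 2,850 points, then Ivan 2,630 points, then Omar 2,540 points, then Eve 470 points, then Zane 350 points, then Chloe 140 points.
Sam has the top bid and wins; the price is the second-highest bid, 2,630 points.
Sam's payoff = 1,760 points − 2,630 points = -870 points. All other bidders lose, so their payoff is 0.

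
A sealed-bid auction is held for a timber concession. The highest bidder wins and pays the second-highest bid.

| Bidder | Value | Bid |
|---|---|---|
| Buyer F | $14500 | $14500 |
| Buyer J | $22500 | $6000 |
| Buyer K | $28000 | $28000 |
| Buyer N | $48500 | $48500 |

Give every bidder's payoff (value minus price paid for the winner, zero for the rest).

Sorted high to low: Buyer N $48500, then Buyer K $28000, then Buyer F $14500, then Buyer J $6000.
Buyer N has the top bid and wins; the price is the second-highest bid, $28000.
Buyer N's payoff = $48500 − $28000 = $20500. All other bidders lose, so their payoff is 0.

Buyer F $0, Buyer J $0, Buyer K $0, Buyer N $20500.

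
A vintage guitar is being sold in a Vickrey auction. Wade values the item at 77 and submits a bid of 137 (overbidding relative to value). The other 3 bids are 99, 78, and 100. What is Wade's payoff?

Payoff = -23.

Highest competing bid: 100.
Wade's bid 137 is the highest overall, so Wade wins and pays the second-highest bid, 100.
Payoff = value − price = 77 − 100 = -23.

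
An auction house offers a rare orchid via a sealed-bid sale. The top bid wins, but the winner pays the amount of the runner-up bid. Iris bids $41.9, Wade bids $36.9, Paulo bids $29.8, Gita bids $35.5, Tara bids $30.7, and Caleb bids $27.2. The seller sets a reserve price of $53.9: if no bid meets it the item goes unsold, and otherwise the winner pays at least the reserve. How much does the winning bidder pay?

Sorted high to low: Iris $41.9 > Wade $36.9 > Gita $35.5 > Tara $30.7 > Paulo $29.8 > Caleb $27.2.
The top bid $41.9 is below the reserve $53.9, so the item goes unsold and nothing is paid.

unsold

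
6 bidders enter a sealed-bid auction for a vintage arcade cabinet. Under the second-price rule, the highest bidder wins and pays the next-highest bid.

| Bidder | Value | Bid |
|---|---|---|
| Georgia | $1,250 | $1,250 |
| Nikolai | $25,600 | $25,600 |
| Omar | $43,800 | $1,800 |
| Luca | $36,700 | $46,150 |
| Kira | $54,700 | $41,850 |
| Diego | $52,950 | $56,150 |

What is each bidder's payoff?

Ranking the bids: Diego $56,150 > Luca $46,150 > Kira $41,850 > Nikolai $25,600 > Omar $1,800 > Georgia $1,250.
Diego has the top bid and wins; the price is the second-highest bid, $46,150.
Diego's payoff = $52,950 − $46,150 = $6,800. All other bidders lose, so their payoff is 0.

Payoffs: Georgia $0, Nikolai $0, Omar $0, Luca $0, Kira $0, Diego $6,800.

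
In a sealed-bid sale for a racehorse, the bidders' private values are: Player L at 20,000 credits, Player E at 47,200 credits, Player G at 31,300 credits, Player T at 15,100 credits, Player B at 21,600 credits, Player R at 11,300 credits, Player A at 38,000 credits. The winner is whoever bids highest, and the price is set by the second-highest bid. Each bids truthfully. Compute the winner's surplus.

9,200 credits

Sorted high to low: Player E 47,200 credits > Player A 38,000 credits > Player G 31,300 credits > Player B 21,600 credits > Player L 20,000 credits > Player T 15,100 credits > Player R 11,300 credits.
Player E wins with the top bid and pays the second-highest, 38,000 credits.
Surplus = 47,200 credits − 38,000 credits = 9,200 credits.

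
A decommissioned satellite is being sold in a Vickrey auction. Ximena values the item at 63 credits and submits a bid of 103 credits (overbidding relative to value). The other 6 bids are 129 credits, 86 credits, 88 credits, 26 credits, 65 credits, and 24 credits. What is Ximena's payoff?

0 credits

Highest competing bid: 129 credits.
Ximena's bid 103 credits is not the highest, so Ximena loses, pays nothing, and earns zero payoff.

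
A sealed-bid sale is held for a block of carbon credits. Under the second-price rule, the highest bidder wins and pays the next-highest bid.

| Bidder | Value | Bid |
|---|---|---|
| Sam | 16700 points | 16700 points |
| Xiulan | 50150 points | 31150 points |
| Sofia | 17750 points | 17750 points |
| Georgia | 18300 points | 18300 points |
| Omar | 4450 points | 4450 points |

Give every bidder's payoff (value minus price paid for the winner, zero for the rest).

Sorted high to low: Xiulan 31150 points; Georgia 18300 points; Sofia 17750 points; Sam 16700 points; Omar 4450 points.
Xiulan has the top bid and wins; the price is the second-highest bid, 18300 points.
Xiulan's payoff = 50150 points − 18300 points = 31850 points. All other bidders lose, so their payoff is 0.

Sam 0 points, Xiulan 31850 points, Sofia 0 points, Georgia 0 points, Omar 0 points.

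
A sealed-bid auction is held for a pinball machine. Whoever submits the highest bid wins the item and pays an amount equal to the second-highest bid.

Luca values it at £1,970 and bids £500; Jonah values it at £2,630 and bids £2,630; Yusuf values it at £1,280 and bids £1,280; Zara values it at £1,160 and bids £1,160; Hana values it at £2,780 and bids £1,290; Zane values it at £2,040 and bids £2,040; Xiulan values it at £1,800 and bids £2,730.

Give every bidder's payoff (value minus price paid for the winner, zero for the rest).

Ordered from highest: Xiulan £2,730 > Jonah £2,630 > Zane £2,040 > Hana £1,290 > Yusuf £1,280 > Zara £1,160 > Luca £500.
Xiulan has the top bid and wins; the price is the second-highest bid, £2,630.
Xiulan's payoff = £1,800 − £2,630 = -£830. All other bidders lose, so their payoff is 0.

Payoffs: Luca £0, Jonah £0, Yusuf £0, Zara £0, Hana £0, Zane £0, Xiulan -£830.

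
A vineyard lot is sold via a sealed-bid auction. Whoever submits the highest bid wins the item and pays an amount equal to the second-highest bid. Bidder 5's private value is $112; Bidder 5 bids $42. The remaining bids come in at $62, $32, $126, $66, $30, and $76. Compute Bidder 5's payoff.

Highest competing bid: $126.
Bidder 5's bid $42 is not the highest, so Bidder 5 loses, pays nothing, and earns zero payoff.

$0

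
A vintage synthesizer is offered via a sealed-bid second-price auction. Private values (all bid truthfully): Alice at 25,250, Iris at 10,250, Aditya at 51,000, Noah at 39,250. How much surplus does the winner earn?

Ranking the bids: Aditya 51,000, then Noah 39,250, then Alice 25,250, then Iris 10,250.
Aditya wins with the top bid and pays the second-highest, 39,250.
Surplus = 51,000 − 39,250 = 11,750.

11,750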